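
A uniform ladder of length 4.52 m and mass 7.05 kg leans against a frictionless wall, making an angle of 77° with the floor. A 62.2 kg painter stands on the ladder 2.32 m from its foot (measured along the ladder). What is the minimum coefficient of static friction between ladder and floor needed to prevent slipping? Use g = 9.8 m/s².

Sum moments about the foot of the ladder (the floor normal and friction both act there and drop out).
Ladder weight 7.05×9.8 = 69.09 N acts at 2.26 m along the ladder; its horizontal arm is 2.26·cos77° = 0.5084 m → τ = 35.13 N·m clockwise.
Painter: 62.2×9.8 = 609.6 N at 2.32 m → arm 0.5219 m → τ = 318.2 N·m clockwise.
Wall normal N acts horizontally at the top; its moment arm is the height L sinθ = 4.52·sin77° = 4.404 m, counterclockwise.
Balancing moments: N × 4.404 = 353.3, giving N = 80.22 N.
ΣFx = 0 ⇒ f = N_wall = 80.22 N. ΣFy = 0 ⇒ N_floor = 678.7 N.
μ_min = f / N_floor = 80.22 / 678.7 = 0.118.

μ_min ≈ 0.118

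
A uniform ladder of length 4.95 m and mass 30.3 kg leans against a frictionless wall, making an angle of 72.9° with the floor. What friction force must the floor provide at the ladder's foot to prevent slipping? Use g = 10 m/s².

Choose the foot of the ladder as the axis so the floor normal and friction both act there and drop out.
Ladder weight 30.3×10 = 303 N acts at 2.475 m along the ladder; its horizontal arm is 2.475·cos72.9° = 0.7277 m → τ = 220.5 N·m clockwise.
Wall normal N acts horizontally at the top; its moment arm is the height L sinθ = 4.95·sin72.9° = 4.731 m, counterclockwise.
Balancing moments: N × 4.731 = 220.5, giving N = 46.6 N.
ΣFx = 0: friction at the foot balances the wall's push, so f = N_wall = 46.6 N.

f ≈ 46.6 N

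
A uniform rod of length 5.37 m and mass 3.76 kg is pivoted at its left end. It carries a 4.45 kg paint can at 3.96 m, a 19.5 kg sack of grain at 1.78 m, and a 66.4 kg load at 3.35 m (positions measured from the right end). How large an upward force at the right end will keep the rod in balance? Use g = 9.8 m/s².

Taking torques about the left end:
Beam weight: 3.76 × 9.8 = 36.85 N down at 2.685 m → arm 2.685 m, τ = 36.85 × 2.685 = 98.94 N·m clockwise.
Paint can: 4.45 × 9.8 = 43.61 N down at 3.96 m → arm 1.41 m, τ = 43.61 × 1.41 = 61.49 N·m clockwise.
Sack of grain: 19.5 × 9.8 = 191.1 N down at 1.78 m → arm 3.59 m, τ = 191.1 × 3.59 = 686 N·m clockwise.
Load: 66.4 × 9.8 = 650.7 N down at 3.35 m → arm 2.02 m, τ = 650.7 × 2.02 = 1314 N·m clockwise.
Net moment of the loads = 2160 N·m clockwise.
The upward force F acts at the right end, arm 5.37 m, giving F × 5.37 counterclockwise.
Balancing moments: F × 5.37 = 2160, giving F = 2160 / 5.37 = 402 N.

F ≈ 402 N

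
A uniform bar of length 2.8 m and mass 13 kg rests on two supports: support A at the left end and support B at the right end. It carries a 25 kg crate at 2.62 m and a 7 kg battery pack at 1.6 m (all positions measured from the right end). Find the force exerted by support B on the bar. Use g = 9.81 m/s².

Take moments about support A.
Beam weight: 13 × 9.81 = 127.5 N down at 1.4 m → arm 1.4 m, τ = 127.5 × 1.4 = 178.5 N·m clockwise.
Crate: 25 × 9.81 = 245.2 N down at 2.62 m → arm 0.18 m, τ = 245.2 × 0.18 = 44.14 N·m clockwise.
Battery pack: 7 × 9.81 = 68.67 N down at 1.6 m → arm 1.2 m, τ = 68.67 × 1.2 = 82.4 N·m clockwise.
Net load moment about support A = 305 N·m clockwise.
Reaction R at support B is upward at 0 m, arm 2.8 m → moment R × 2.8 counterclockwise.
For rotational equilibrium, R × 2.8 = 305, so R = 109 N.

R_B ≈ 109 N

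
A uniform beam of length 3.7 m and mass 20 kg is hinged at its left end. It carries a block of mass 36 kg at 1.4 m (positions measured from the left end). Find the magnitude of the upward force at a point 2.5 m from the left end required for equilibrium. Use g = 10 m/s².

Choose the left end as the axis so the unknown pivot reaction has zero arm there.
Beam weight: 20 × 10 = 200 N down at 1.85 m → arm 1.85 m, τ = 200 × 1.85 = 370 N·m clockwise.
Block: 36 × 10 = 360 N down at 1.4 m → arm 1.4 m, τ = 360 × 1.4 = 504 N·m clockwise.
Net moment of the loads = 874 N·m clockwise.
The upward force F acts at a point 2.5 m from the left end, arm 2.5 m, giving F × 2.5 counterclockwise.
Balancing moments: F × 2.5 = 874, giving F = 874 / 2.5 = 350 N.

F ≈ 350 N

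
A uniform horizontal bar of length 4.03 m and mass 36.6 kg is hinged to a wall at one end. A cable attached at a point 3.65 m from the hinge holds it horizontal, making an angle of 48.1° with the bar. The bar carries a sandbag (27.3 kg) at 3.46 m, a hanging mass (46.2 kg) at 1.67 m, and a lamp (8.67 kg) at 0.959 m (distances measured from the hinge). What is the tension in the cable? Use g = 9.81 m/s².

Taking torques about the hinge:
Beam weight: 36.6 × 9.81 = 359 N down at 2.015 m → arm 2.015 m, τ = 359 × 2.015 = 723.4 N·m clockwise.
Sandbag: 27.3 × 9.81 = 267.8 N down at 3.46 m → arm 3.46 m, τ = 267.8 × 3.46 = 926.6 N·m clockwise.
Hanging mass: 46.2 × 9.81 = 453.2 N down at 1.67 m → arm 1.67 m, τ = 453.2 × 1.67 = 756.8 N·m clockwise.
Lamp: 8.67 × 9.81 = 85.05 N down at 0.959 m → arm 0.959 m, τ = 85.05 × 0.959 = 81.56 N·m clockwise.
Total clockwise load moment = 2488 N·m.
The cable tension T acts at 3.65 m; only its component perpendicular to the bar, T sinθ, produces torque. sin 48.1° = 0.7443.
Setting net torque to zero: T × 3.65 × 0.7443 = 2488 → T = 2488 / 2.717 = 916 N.

T ≈ 916 N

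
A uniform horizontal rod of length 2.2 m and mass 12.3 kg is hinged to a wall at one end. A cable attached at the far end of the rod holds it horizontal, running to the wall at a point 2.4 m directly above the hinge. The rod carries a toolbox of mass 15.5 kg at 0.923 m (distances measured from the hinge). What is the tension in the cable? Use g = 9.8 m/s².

Taking torques about the hinge:
Beam weight: 12.3 × 9.8 = 120.5 N down at 1.1 m → arm 1.1 m, τ = 120.5 × 1.1 = 132.6 N·m clockwise.
Toolbox: 15.5 × 9.8 = 151.9 N down at 0.923 m → arm 0.923 m, τ = 151.9 × 0.923 = 140.2 N·m clockwise.
Total clockwise load moment = 272.8 N·m.
The cable tension T acts at 2.2 m; only its component perpendicular to the rod, T sinθ, produces torque. sinθ = h/√(h²+d²) = 2.4/√(2.4²+2.2²) = 0.7372.
For rotational equilibrium, T × 2.2 × 0.7372 = 272.8, so T = 272.8 / 1.622 = 168 N.

T ≈ 168 N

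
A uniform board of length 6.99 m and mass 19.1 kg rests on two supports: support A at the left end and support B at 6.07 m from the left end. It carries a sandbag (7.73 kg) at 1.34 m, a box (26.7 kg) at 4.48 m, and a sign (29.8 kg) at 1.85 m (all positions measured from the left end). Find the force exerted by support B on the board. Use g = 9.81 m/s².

R_B ≈ 407 N

Sum moments about support A (its reaction then has zero moment arm).
Beam weight: 19.1 × 9.81 = 187.4 N down at 3.495 m → arm 3.495 m, τ = 187.4 × 3.495 = 655 N·m clockwise.
Sandbag: 7.73 × 9.81 = 75.83 N down at 1.34 m → arm 1.34 m, τ = 75.83 × 1.34 = 101.6 N·m clockwise.
Box: 26.7 × 9.81 = 261.9 N down at 4.48 m → arm 4.48 m, τ = 261.9 × 4.48 = 1173 N·m clockwise.
Sign: 29.8 × 9.81 = 292.3 N down at 1.85 m → arm 1.85 m, τ = 292.3 × 1.85 = 540.8 N·m clockwise.
Net load moment about support A = 2470 N·m clockwise.
Reaction R at support B is upward at 6.07 m, arm 6.07 m → moment R × 6.07 counterclockwise.
For rotational equilibrium, R × 6.07 = 2470, so R = 407 N.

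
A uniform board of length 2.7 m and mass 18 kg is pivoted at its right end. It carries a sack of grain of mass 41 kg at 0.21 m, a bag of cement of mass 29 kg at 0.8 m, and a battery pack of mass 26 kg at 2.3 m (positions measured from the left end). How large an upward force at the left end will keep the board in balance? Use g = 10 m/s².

F ≈ 711 N

Sum moments about the right end (the unknown pivot reaction has zero arm there).
Beam weight: 18 × 10 = 180 N down at 1.35 m → arm 1.35 m, τ = 180 × 1.35 = 243 N·m counterclockwise.
Sack of grain: 41 × 10 = 410 N down at 0.21 m → arm 2.49 m, τ = 410 × 2.49 = 1021 N·m counterclockwise.
Bag of cement: 29 × 10 = 290 N down at 0.8 m → arm 1.9 m, τ = 290 × 1.9 = 551 N·m counterclockwise.
Battery pack: 26 × 10 = 260 N down at 2.3 m → arm 0.4 m, τ = 260 × 0.4 = 104 N·m counterclockwise.
Net moment of the loads = 1919 N·m counterclockwise.
The upward force F acts at the left end, arm 2.7 m, giving F × 2.7 clockwise.
Balancing moments: F × 2.7 = 1919, giving F = 1919 / 2.7 = 711 N.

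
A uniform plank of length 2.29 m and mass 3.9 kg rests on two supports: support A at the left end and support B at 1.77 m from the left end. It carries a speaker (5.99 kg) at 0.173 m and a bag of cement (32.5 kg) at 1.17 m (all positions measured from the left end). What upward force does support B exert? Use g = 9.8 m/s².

Choose support A as the axis so its reaction then has zero moment arm.
Beam weight: 3.9 × 9.8 = 38.22 N down at 1.145 m → arm 1.145 m, τ = 38.22 × 1.145 = 43.76 N·m clockwise.
Speaker: 5.99 × 9.8 = 58.7 N down at 0.173 m → arm 0.173 m, τ = 58.7 × 0.173 = 10.16 N·m clockwise.
Bag of cement: 32.5 × 9.8 = 318.5 N down at 1.17 m → arm 1.17 m, τ = 318.5 × 1.17 = 372.6 N·m clockwise.
Net load moment about support A = 426.5 N·m clockwise.
Reaction R at support B is upward at 1.77 m, arm 1.77 m → moment R × 1.77 counterclockwise.
Στ = 0 ⇒ R × 1.77 = 426.5 ⇒ R = 241 N.

R_B ≈ 241 N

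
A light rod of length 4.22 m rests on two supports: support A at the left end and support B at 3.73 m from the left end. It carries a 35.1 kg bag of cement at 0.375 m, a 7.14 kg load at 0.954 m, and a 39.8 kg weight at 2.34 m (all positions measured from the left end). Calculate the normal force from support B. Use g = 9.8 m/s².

R_B ≈ 297 N

Sum moments about support A (its reaction then has zero moment arm).
Bag of cement: 35.1 × 9.8 = 344 N down at 0.375 m → arm 0.375 m, τ = 344 × 0.375 = 129 N·m clockwise.
Load: 7.14 × 9.8 = 69.97 N down at 0.954 m → arm 0.954 m, τ = 69.97 × 0.954 = 66.75 N·m clockwise.
Weight: 39.8 × 9.8 = 390 N down at 2.34 m → arm 2.34 m, τ = 390 × 2.34 = 912.6 N·m clockwise.
Net load moment about support A = 1108 N·m clockwise.
Reaction R at support B is upward at 3.73 m, arm 3.73 m → moment R × 3.73 counterclockwise.
Setting net torque to zero: R × 3.73 = 1108 → R = 297 N.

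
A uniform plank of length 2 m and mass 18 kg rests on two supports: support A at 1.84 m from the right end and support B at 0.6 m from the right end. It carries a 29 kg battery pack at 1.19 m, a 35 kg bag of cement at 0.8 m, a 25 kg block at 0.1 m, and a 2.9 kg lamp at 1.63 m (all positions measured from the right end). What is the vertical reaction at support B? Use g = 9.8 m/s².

Choose support A as the axis so its reaction then has zero moment arm.
Beam weight: 18 × 9.8 = 176.4 N down at 1 m → arm 0.84 m, τ = 176.4 × 0.84 = 148.2 N·m clockwise.
Battery pack: 29 × 9.8 = 284.2 N down at 1.19 m → arm 0.65 m, τ = 284.2 × 0.65 = 184.7 N·m clockwise.
Bag of cement: 35 × 9.8 = 343 N down at 0.8 m → arm 1.04 m, τ = 343 × 1.04 = 356.7 N·m clockwise.
Block: 25 × 9.8 = 245 N down at 0.1 m → arm 1.74 m, τ = 245 × 1.74 = 426.3 N·m clockwise.
Lamp: 2.9 × 9.8 = 28.42 N down at 1.63 m → arm 0.21 m, τ = 28.42 × 0.21 = 5.968 N·m clockwise.
Net load moment about support A = 1122 N·m clockwise.
Reaction R at support B is upward at 0.6 m, arm 1.24 m → moment R × 1.24 counterclockwise.
Balancing moments: R × 1.24 = 1122, giving R = 905 N.

R_B ≈ 905 N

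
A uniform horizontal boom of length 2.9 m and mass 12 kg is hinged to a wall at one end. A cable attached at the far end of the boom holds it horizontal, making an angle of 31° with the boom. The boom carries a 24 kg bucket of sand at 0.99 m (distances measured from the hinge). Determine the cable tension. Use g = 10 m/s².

T ≈ 276 N

About the hinge:
Beam weight: 12 × 10 = 120 N down at 1.45 m → arm 1.45 m, τ = 120 × 1.45 = 174 N·m clockwise.
Bucket of sand: 24 × 10 = 240 N down at 0.99 m → arm 0.99 m, τ = 240 × 0.99 = 237.6 N·m clockwise.
Total clockwise load moment = 411.6 N·m.
The cable tension T acts at 2.9 m; only its component perpendicular to the boom, T sinθ, produces torque. sin 31° = 0.515.
For rotational equilibrium, T × 2.9 × 0.515 = 411.6, so T = 411.6 / 1.494 = 276 N.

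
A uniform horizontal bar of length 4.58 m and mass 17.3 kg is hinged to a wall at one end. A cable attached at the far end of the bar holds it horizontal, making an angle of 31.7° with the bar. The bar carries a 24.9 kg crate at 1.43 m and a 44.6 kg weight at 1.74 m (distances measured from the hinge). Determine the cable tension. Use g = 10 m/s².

T ≈ 635 N

Sum moments about the hinge (the unknown hinge reaction has zero arm there).
Beam weight: 17.3 × 10 = 173 N down at 2.29 m → arm 2.29 m, τ = 173 × 2.29 = 396.2 N·m clockwise.
Crate: 24.9 × 10 = 249 N down at 1.43 m → arm 1.43 m, τ = 249 × 1.43 = 356.1 N·m clockwise.
Weight: 44.6 × 10 = 446 N down at 1.74 m → arm 1.74 m, τ = 446 × 1.74 = 776 N·m clockwise.
Total clockwise load moment = 1528 N·m.
The cable tension T acts at 4.58 m; only its component perpendicular to the bar, T sinθ, produces torque. sin 31.7° = 0.5255.
Balancing moments: T × 4.58 × 0.5255 = 1528, giving T = 1528 / 2.407 = 635 N.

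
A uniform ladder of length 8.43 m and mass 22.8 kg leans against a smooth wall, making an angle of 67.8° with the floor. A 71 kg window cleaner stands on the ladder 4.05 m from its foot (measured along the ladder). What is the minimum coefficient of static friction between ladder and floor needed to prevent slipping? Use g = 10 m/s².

μ_min ≈ 0.198

Sum moments about the foot of the ladder (the floor normal and friction both act there and drop out).
Ladder weight 22.8×10 = 228 N acts at 4.215 m along the ladder; its horizontal arm is 4.215·cos67.8° = 1.593 m → τ = 363.2 N·m clockwise.
Window cleaner: 71×10 = 710 N at 4.05 m → arm 1.53 m → τ = 1086 N·m clockwise.
Wall normal N acts horizontally at the top; its moment arm is the height L sinθ = 8.43·sin67.8° = 7.805 m, counterclockwise.
Στ = 0 ⇒ N × 7.805 = 1449 ⇒ N = 185.7 N.
ΣFx = 0 ⇒ f = N_wall = 185.7 N. ΣFy = 0 ⇒ N_floor = 938 N.
μ_min = f / N_floor = 185.7 / 938 = 0.198.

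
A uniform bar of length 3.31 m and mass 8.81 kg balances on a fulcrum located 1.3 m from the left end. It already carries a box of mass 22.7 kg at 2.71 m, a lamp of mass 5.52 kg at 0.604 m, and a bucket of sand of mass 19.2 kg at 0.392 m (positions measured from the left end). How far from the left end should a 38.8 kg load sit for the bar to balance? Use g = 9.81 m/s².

Take moments about the fulcrum (at 1.3 m from the left end).
Beam weight: 8.81 × 9.81 = 86.43 N down at 1.655 m → arm 0.355 m, τ = 86.43 × 0.355 = 30.68 N·m clockwise.
Box: 22.7 × 9.81 = 222.7 N down at 2.71 m → arm 1.41 m, τ = 222.7 × 1.41 = 314 N·m clockwise.
Lamp: 5.52 × 9.81 = 54.15 N down at 0.604 m → arm 0.696 m, τ = 54.15 × 0.696 = 37.69 N·m counterclockwise.
Bucket of sand: 19.2 × 9.81 = 188.4 N down at 0.392 m → arm 0.908 m, τ = 188.4 × 0.908 = 171.1 N·m counterclockwise.
Net moment of existing loads = 135.9 N·m clockwise.
The load weighs 38.8 × 9.81 = 380.6 N and must supply an equal counterclockwise moment, so its lever arm about the fulcrum is 135.9 / 380.6 = 0.357 m.
That puts it at 1.3 − 0.357 = 0.943 m from the left end.

x ≈ 0.943 m from the left end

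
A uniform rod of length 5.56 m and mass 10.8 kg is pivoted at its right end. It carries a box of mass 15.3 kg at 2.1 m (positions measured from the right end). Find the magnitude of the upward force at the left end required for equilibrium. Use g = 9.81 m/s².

F ≈ 110 N

About the right end:
Beam weight: 10.8 × 9.81 = 105.9 N down at 2.78 m → arm 2.78 m, τ = 105.9 × 2.78 = 294.4 N·m counterclockwise.
Box: 15.3 × 9.81 = 150.1 N down at 2.1 m → arm 2.1 m, τ = 150.1 × 2.1 = 315.2 N·m counterclockwise.
Net moment of the loads = 609.6 N·m counterclockwise.
The upward force F acts at the left end, arm 5.56 m, giving F × 5.56 clockwise.
Στ = 0 ⇒ F × 5.56 = 609.6 ⇒ F = 609.6 / 5.56 = 110 N.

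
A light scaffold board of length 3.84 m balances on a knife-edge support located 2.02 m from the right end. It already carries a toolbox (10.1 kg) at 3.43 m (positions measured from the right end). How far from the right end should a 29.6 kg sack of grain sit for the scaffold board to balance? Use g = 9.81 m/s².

x ≈ 1.54 m from the right end

Take moments about the knife-edge support (at 2.02 m from the right end).
Toolbox: 10.1 × 9.81 = 99.08 N down at 3.43 m → arm 1.41 m, τ = 99.08 × 1.41 = 139.7 N·m counterclockwise.
Net moment of existing loads = 139.7 N·m counterclockwise.
The sack of grain weighs 29.6 × 9.81 = 290.4 N and must supply an equal clockwise moment, so its lever arm about the knife-edge support is 139.7 / 290.4 = 0.481 m.
That puts it at 2.02 − 0.481 = 1.54 m from the right end.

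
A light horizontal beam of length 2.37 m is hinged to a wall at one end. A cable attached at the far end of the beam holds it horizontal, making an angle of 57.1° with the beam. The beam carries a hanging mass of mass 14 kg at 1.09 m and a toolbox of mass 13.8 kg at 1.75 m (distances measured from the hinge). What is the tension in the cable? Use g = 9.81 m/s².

T ≈ 194 N

Take moments about the hinge.
Hanging mass: 14 × 9.81 = 137.3 N down at 1.09 m → arm 1.09 m, τ = 137.3 × 1.09 = 149.7 N·m clockwise.
Toolbox: 13.8 × 9.81 = 135.4 N down at 1.75 m → arm 1.75 m, τ = 135.4 × 1.75 = 237 N·m clockwise.
Total clockwise load moment = 386.7 N·m.
The cable tension T acts at 2.37 m; only its component perpendicular to the beam, T sinθ, produces torque. sin 57.1° = 0.8396.
Balancing moments: T × 2.37 × 0.8396 = 386.7, giving T = 386.7 / 1.99 = 194 N.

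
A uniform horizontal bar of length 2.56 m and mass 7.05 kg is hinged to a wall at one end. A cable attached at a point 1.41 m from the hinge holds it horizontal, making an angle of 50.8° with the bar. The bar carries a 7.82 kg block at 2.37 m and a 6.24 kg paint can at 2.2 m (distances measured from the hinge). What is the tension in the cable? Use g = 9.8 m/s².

Sum moments about the hinge (the unknown hinge reaction has zero arm there).
Beam weight: 7.05 × 9.8 = 69.09 N down at 1.28 m → arm 1.28 m, τ = 69.09 × 1.28 = 88.44 N·m clockwise.
Block: 7.82 × 9.8 = 76.64 N down at 2.37 m → arm 2.37 m, τ = 76.64 × 2.37 = 181.6 N·m clockwise.
Paint can: 6.24 × 9.8 = 61.15 N down at 2.2 m → arm 2.2 m, τ = 61.15 × 2.2 = 134.5 N·m clockwise.
Total clockwise load moment = 404.5 N·m.
The cable tension T acts at 1.41 m; only its component perpendicular to the bar, T sinθ, produces torque. sin 50.8° = 0.7749.
For rotational equilibrium, T × 1.41 × 0.7749 = 404.5, so T = 404.5 / 1.093 = 370 N.

T ≈ 370 N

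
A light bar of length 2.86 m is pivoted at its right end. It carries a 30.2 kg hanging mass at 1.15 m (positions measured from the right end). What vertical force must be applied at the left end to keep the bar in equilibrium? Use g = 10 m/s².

F ≈ 121 N

Taking torques about the right end:
Hanging mass: 30.2 × 10 = 302 N down at 1.15 m → arm 1.15 m, τ = 302 × 1.15 = 347.3 N·m counterclockwise.
Net moment of the loads = 347.3 N·m counterclockwise.
The upward force F acts at the left end, arm 2.86 m, giving F × 2.86 clockwise.
For rotational equilibrium, F × 2.86 = 347.3, so F = 347.3 / 2.86 = 121 N.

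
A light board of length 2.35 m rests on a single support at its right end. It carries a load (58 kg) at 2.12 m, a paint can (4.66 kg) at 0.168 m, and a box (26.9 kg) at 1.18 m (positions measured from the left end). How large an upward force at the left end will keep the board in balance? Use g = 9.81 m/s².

Choose the right end as the axis so the unknown pivot reaction has zero arm there.
Load: 58 × 9.81 = 569 N down at 2.12 m → arm 0.23 m, τ = 569 × 0.23 = 130.9 N·m counterclockwise.
Paint can: 4.66 × 9.81 = 45.71 N down at 0.168 m → arm 2.182 m, τ = 45.71 × 2.182 = 99.74 N·m counterclockwise.
Box: 26.9 × 9.81 = 263.9 N down at 1.18 m → arm 1.17 m, τ = 263.9 × 1.17 = 308.8 N·m counterclockwise.
Net moment of the loads = 539.4 N·m counterclockwise.
The upward force F acts at the left end, arm 2.35 m, giving F × 2.35 clockwise.
For rotational equilibrium, F × 2.35 = 539.4, so F = 539.4 / 2.35 = 230 N.

F ≈ 230 N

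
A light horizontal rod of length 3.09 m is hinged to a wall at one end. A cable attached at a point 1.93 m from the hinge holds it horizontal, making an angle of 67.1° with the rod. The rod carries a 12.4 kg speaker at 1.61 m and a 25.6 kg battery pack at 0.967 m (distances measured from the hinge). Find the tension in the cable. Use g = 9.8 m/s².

Sum moments about the hinge (the unknown hinge reaction has zero arm there).
Speaker: 12.4 × 9.8 = 121.5 N down at 1.61 m → arm 1.61 m, τ = 121.5 × 1.61 = 195.6 N·m clockwise.
Battery pack: 25.6 × 9.8 = 250.9 N down at 0.967 m → arm 0.967 m, τ = 250.9 × 0.967 = 242.6 N·m clockwise.
Total clockwise load moment = 438.2 N·m.
The cable tension T acts at 1.93 m; only its component perpendicular to the rod, T sinθ, produces torque. sin 67.1° = 0.9212.
For rotational equilibrium, T × 1.93 × 0.9212 = 438.2, so T = 438.2 / 1.778 = 246 N.

T ≈ 246 N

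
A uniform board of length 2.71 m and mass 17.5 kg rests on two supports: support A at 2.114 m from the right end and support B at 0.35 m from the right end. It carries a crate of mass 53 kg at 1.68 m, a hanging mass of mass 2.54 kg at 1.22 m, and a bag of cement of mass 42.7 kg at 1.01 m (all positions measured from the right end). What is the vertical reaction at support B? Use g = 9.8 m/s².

R_B ≈ 476 N

Sum moments about support A (its reaction then has zero moment arm).
Beam weight: 17.5 × 9.8 = 171.5 N down at 1.355 m → arm 0.759 m, τ = 171.5 × 0.759 = 130.2 N·m clockwise.
Crate: 53 × 9.8 = 519.4 N down at 1.68 m → arm 0.434 m, τ = 519.4 × 0.434 = 225.4 N·m clockwise.
Hanging mass: 2.54 × 9.8 = 24.89 N down at 1.22 m → arm 0.894 m, τ = 24.89 × 0.894 = 22.25 N·m clockwise.
Bag of cement: 42.7 × 9.8 = 418.5 N down at 1.01 m → arm 1.104 m, τ = 418.5 × 1.104 = 462 N·m clockwise.
Net load moment about support A = 839.9 N·m clockwise.
Reaction R at support B is upward at 0.35 m, arm 1.764 m → moment R × 1.764 counterclockwise.
Setting net torque to zero: R × 1.764 = 839.9 → R = 476 N.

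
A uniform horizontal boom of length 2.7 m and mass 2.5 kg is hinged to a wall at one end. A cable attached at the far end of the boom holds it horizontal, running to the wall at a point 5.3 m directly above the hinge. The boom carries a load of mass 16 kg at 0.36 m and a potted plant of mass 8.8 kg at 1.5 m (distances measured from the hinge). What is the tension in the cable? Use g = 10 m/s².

Sum moments about the hinge (the unknown hinge reaction has zero arm there).
Beam weight: 2.5 × 10 = 25 N down at 1.35 m → arm 1.35 m, τ = 25 × 1.35 = 33.75 N·m clockwise.
Load: 16 × 10 = 160 N down at 0.36 m → arm 0.36 m, τ = 160 × 0.36 = 57.6 N·m clockwise.
Potted plant: 8.8 × 10 = 88 N down at 1.5 m → arm 1.5 m, τ = 88 × 1.5 = 132 N·m clockwise.
Total clockwise load moment = 223.3 N·m.
The cable tension T acts at 2.7 m; only its component perpendicular to the boom, T sinθ, produces torque. sinθ = h/√(h²+d²) = 5.3/√(5.3²+2.7²) = 0.891.
Στ = 0 ⇒ T × 2.7 × 0.891 = 223.3 ⇒ T = 223.3 / 2.406 = 92.8 N.

T ≈ 92.8 N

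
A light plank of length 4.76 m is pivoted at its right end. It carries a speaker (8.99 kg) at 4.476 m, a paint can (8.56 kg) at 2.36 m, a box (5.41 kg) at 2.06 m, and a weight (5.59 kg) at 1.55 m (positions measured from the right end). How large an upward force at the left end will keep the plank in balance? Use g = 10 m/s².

F ≈ 169 N

Choose the right end as the axis so the unknown pivot reaction has zero arm there.
Speaker: 8.99 × 10 = 89.9 N down at 4.476 m → arm 4.476 m, τ = 89.9 × 4.476 = 402.4 N·m counterclockwise.
Paint can: 8.56 × 10 = 85.6 N down at 2.36 m → arm 2.36 m, τ = 85.6 × 2.36 = 202 N·m counterclockwise.
Box: 5.41 × 10 = 54.1 N down at 2.06 m → arm 2.06 m, τ = 54.1 × 2.06 = 111.4 N·m counterclockwise.
Weight: 5.59 × 10 = 55.9 N down at 1.55 m → arm 1.55 m, τ = 55.9 × 1.55 = 86.64 N·m counterclockwise.
Net moment of the loads = 802.4 N·m counterclockwise.
The upward force F acts at the left end, arm 4.76 m, giving F × 4.76 clockwise.
Balancing moments: F × 4.76 = 802.4, giving F = 802.4 / 4.76 = 169 N.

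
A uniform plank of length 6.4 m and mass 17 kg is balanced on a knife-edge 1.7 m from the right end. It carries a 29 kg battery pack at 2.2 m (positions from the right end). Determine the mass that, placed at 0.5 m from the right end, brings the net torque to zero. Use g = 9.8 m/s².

About the knife-edge (at 1.7 m from the right end):
Beam weight: 17 × 9.8 = 166.6 N down at 3.2 m → arm 1.5 m, τ = 166.6 × 1.5 = 249.9 N·m counterclockwise.
Battery pack: 29 × 9.8 = 284.2 N down at 2.2 m → arm 0.5 m, τ = 284.2 × 0.5 = 142.1 N·m counterclockwise.
Net moment of known loads = 392 N·m counterclockwise.
An unknown mass m at 0.5 m has arm 1.2 m; its moment is m·g·1.2 clockwise.
For rotational equilibrium, m × 9.8 × 1.2 = 392, so m = 392 / (9.8 × 1.2) = 33.3 kg.

m ≈ 33.3 kg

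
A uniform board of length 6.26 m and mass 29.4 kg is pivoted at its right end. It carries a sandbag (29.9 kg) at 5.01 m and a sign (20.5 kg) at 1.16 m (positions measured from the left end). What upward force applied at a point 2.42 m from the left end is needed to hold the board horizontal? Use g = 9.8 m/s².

F ≈ 597 N

Taking torques about the right end:
Beam weight: 29.4 × 9.8 = 288.1 N down at 3.13 m → arm 3.13 m, τ = 288.1 × 3.13 = 901.8 N·m counterclockwise.
Sandbag: 29.9 × 9.8 = 293 N down at 5.01 m → arm 1.25 m, τ = 293 × 1.25 = 366.2 N·m counterclockwise.
Sign: 20.5 × 9.8 = 200.9 N down at 1.16 m → arm 5.1 m, τ = 200.9 × 5.1 = 1025 N·m counterclockwise.
Net moment of the loads = 2293 N·m counterclockwise.
The upward force F acts at a point 2.42 m from the left end, arm 3.84 m, giving F × 3.84 clockwise.
Balancing moments: F × 3.84 = 2293, giving F = 2293 / 3.84 = 597 N.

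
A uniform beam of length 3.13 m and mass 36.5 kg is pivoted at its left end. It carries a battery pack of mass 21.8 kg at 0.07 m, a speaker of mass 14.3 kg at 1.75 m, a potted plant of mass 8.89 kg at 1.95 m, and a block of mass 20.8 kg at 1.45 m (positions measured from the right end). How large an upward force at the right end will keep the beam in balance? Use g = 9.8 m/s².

About the left end:
Beam weight: 36.5 × 9.8 = 357.7 N down at 1.565 m → arm 1.565 m, τ = 357.7 × 1.565 = 559.8 N·m clockwise.
Battery pack: 21.8 × 9.8 = 213.6 N down at 0.07 m → arm 3.06 m, τ = 213.6 × 3.06 = 653.6 N·m clockwise.
Speaker: 14.3 × 9.8 = 140.1 N down at 1.75 m → arm 1.38 m, τ = 140.1 × 1.38 = 193.3 N·m clockwise.
Potted plant: 8.89 × 9.8 = 87.12 N down at 1.95 m → arm 1.18 m, τ = 87.12 × 1.18 = 102.8 N·m clockwise.
Block: 20.8 × 9.8 = 203.8 N down at 1.45 m → arm 1.68 m, τ = 203.8 × 1.68 = 342.4 N·m clockwise.
Net moment of the loads = 1852 N·m clockwise.
The upward force F acts at the right end, arm 3.13 m, giving F × 3.13 counterclockwise.
Στ = 0 ⇒ F × 3.13 = 1852 ⇒ F = 1852 / 3.13 = 592 N.

F ≈ 592 N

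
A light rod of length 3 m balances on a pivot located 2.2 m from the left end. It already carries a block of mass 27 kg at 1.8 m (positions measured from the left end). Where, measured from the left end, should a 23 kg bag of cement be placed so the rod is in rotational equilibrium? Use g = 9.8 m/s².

Sum moments about the pivot (at 2.2 m from the left end) (the support reaction has zero arm there).
Block: 27 × 9.8 = 264.6 N down at 1.8 m → arm 0.4 m, τ = 264.6 × 0.4 = 105.8 N·m counterclockwise.
Net moment of existing loads = 105.8 N·m counterclockwise.
The bag of cement weighs 23 × 9.8 = 225.4 N and must supply an equal clockwise moment, so its lever arm about the pivot is 105.8 / 225.4 = 0.469 m.
That puts it at 2.2 + 0.469 = 2.67 m from the left end.

x ≈ 2.67 m from the left end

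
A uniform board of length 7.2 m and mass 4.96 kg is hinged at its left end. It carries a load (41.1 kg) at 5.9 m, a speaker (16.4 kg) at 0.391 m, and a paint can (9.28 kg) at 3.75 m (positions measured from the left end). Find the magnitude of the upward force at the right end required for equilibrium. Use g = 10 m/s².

About the left end:
Beam weight: 4.96 × 10 = 49.6 N down at 3.6 m → arm 3.6 m, τ = 49.6 × 3.6 = 178.6 N·m clockwise.
Load: 41.1 × 10 = 411 N down at 5.9 m → arm 5.9 m, τ = 411 × 5.9 = 2425 N·m clockwise.
Speaker: 16.4 × 10 = 164 N down at 0.391 m → arm 0.391 m, τ = 164 × 0.391 = 64.12 N·m clockwise.
Paint can: 9.28 × 10 = 92.8 N down at 3.75 m → arm 3.75 m, τ = 92.8 × 3.75 = 348 N·m clockwise.
Net moment of the loads = 3016 N·m clockwise.
The upward force F acts at the right end, arm 7.2 m, giving F × 7.2 counterclockwise.
Στ = 0 ⇒ F × 7.2 = 3016 ⇒ F = 3016 / 7.2 = 419 N.

F ≈ 419 N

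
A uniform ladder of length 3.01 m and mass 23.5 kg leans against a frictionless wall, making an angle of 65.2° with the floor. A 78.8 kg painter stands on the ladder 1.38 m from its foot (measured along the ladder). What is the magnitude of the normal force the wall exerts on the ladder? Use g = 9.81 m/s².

Sum moments about the foot of the ladder (the floor normal and friction both act there and drop out).
Ladder weight 23.5×9.81 = 230.5 N acts at 1.505 m along the ladder; its horizontal arm is 1.505·cos65.2° = 0.6313 m → τ = 145.5 N·m clockwise.
Painter: 78.8×9.81 = 773 N at 1.38 m → arm 0.5788 m → τ = 447.4 N·m clockwise.
Wall normal N acts horizontally at the top; its moment arm is the height L sinθ = 3.01·sin65.2° = 2.732 m, counterclockwise.
For rotational equilibrium, N × 2.732 = 592.9, so N = 217 N.

N_wall ≈ 217 N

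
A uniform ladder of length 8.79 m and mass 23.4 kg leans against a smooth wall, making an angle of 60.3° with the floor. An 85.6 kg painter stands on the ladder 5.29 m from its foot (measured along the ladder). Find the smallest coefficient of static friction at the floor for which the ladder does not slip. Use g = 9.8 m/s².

About the foot of the ladder:
Ladder weight 23.4×9.8 = 229.3 N acts at 4.395 m along the ladder; its horizontal arm is 4.395·cos60.3° = 2.178 m → τ = 499.4 N·m clockwise.
Painter: 85.6×9.8 = 838.9 N at 5.29 m → arm 2.621 m → τ = 2199 N·m clockwise.
Wall normal N acts horizontally at the top; its moment arm is the height L sinθ = 8.79·sin60.3° = 7.635 m, counterclockwise.
For rotational equilibrium, N × 7.635 = 2698, so N = 353.4 N.
ΣFx = 0 ⇒ f = N_wall = 353.4 N. ΣFy = 0 ⇒ N_floor = 1068 N.
μ_min = f / N_floor = 353.4 / 1068 = 0.331.

μ_min ≈ 0.331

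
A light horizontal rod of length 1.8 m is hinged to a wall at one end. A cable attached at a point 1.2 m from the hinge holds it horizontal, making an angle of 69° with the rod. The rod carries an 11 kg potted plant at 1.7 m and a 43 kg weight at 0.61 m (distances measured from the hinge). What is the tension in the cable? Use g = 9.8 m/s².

T ≈ 393 N

Taking torques about the hinge:
Potted plant: 11 × 9.8 = 107.8 N down at 1.7 m → arm 1.7 m, τ = 107.8 × 1.7 = 183.3 N·m clockwise.
Weight: 43 × 9.8 = 421.4 N down at 0.61 m → arm 0.61 m, τ = 421.4 × 0.61 = 257.1 N·m clockwise.
Total clockwise load moment = 440.4 N·m.
The cable tension T acts at 1.2 m; only its component perpendicular to the rod, T sinθ, produces torque. sin 69° = 0.9336.
For rotational equilibrium, T × 1.2 × 0.9336 = 440.4, so T = 440.4 / 1.12 = 393 N.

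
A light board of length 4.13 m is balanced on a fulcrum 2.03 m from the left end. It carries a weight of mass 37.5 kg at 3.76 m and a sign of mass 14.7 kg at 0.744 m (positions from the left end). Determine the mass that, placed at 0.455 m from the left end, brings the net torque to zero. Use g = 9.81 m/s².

m ≈ 29.2 kg

About the fulcrum (at 2.03 m from the left end):
Weight: 37.5 × 9.81 = 367.9 N down at 3.76 m → arm 1.73 m, τ = 367.9 × 1.73 = 636.5 N·m clockwise.
Sign: 14.7 × 9.81 = 144.2 N down at 0.744 m → arm 1.286 m, τ = 144.2 × 1.286 = 185.4 N·m counterclockwise.
Net moment of known loads = 451.1 N·m clockwise.
An unknown mass m at 0.455 m has arm 1.575 m; its moment is m·g·1.575 counterclockwise.
Setting net torque to zero: m × 9.81 × 1.575 = 451.1 → m = 451.1 / (9.81 × 1.575) = 29.2 kg.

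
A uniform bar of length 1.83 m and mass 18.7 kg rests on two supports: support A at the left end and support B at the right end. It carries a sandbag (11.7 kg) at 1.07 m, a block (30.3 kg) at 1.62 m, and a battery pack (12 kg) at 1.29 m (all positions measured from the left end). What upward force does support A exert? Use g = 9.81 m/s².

About support B:
Beam weight: 18.7 × 9.81 = 183.4 N down at 0.915 m → arm 0.915 m, τ = 183.4 × 0.915 = 167.8 N·m counterclockwise.
Sandbag: 11.7 × 9.81 = 114.8 N down at 1.07 m → arm 0.76 m, τ = 114.8 × 0.76 = 87.25 N·m counterclockwise.
Block: 30.3 × 9.81 = 297.2 N down at 1.62 m → arm 0.21 m, τ = 297.2 × 0.21 = 62.41 N·m counterclockwise.
Battery pack: 12 × 9.81 = 117.7 N down at 1.29 m → arm 0.54 m, τ = 117.7 × 0.54 = 63.56 N·m counterclockwise.
Net load moment about support B = 381 N·m counterclockwise.
Reaction R at support A is upward at 0 m, arm 1.83 m → moment R × 1.83 clockwise.
Setting net torque to zero: R × 1.83 = 381 → R = 208 N.

R_A ≈ 208 N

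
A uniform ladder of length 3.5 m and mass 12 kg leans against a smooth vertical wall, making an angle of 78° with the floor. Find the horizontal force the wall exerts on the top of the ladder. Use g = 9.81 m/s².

About the foot of the ladder:
Ladder weight 12×9.81 = 117.7 N acts at 1.75 m along the ladder; its horizontal arm is 1.75·cos78° = 0.3638 m → τ = 42.82 N·m clockwise.
Wall normal N acts horizontally at the top; its moment arm is the height L sinθ = 3.5·sin78° = 3.424 m, counterclockwise.
Setting net torque to zero: N × 3.424 = 42.82 → N = 12.5 N.

N_wall ≈ 12.5 N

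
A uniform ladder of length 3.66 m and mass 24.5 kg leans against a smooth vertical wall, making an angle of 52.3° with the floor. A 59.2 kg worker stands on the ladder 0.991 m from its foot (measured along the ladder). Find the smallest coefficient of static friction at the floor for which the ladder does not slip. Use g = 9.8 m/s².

Choose the foot of the ladder as the axis so the floor normal and friction both act there and drop out.
Ladder weight 24.5×9.8 = 240.1 N acts at 1.83 m along the ladder; its horizontal arm is 1.83·cos52.3° = 1.119 m → τ = 268.7 N·m clockwise.
Worker: 59.2×9.8 = 580.2 N at 0.991 m → arm 0.606 m → τ = 351.6 N·m clockwise.
Wall normal N acts horizontally at the top; its moment arm is the height L sinθ = 3.66·sin52.3° = 2.896 m, counterclockwise.
Στ = 0 ⇒ N × 2.896 = 620.3 ⇒ N = 214.2 N.
ΣFx = 0 ⇒ f = N_wall = 214.2 N. ΣFy = 0 ⇒ N_floor = 820.3 N.
μ_min = f / N_floor = 214.2 / 820.3 = 0.261.

μ_min ≈ 0.261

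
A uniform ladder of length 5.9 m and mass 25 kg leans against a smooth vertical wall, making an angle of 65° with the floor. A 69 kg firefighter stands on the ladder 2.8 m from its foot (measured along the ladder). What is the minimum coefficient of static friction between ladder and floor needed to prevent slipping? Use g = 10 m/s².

About the foot of the ladder:
Ladder weight 25×10 = 250 N acts at 2.95 m along the ladder; its horizontal arm is 2.95·cos65° = 1.247 m → τ = 311.8 N·m clockwise.
Firefighter: 69×10 = 690 N at 2.8 m → arm 1.183 m → τ = 816.3 N·m clockwise.
Wall normal N acts horizontally at the top; its moment arm is the height L sinθ = 5.9·sin65° = 5.347 m, counterclockwise.
Balancing moments: N × 5.347 = 1128, giving N = 211 N.
ΣFx = 0 ⇒ f = N_wall = 211 N. ΣFy = 0 ⇒ N_floor = 940 N.
μ_min = f / N_floor = 211 / 940 = 0.224.

μ_min ≈ 0.224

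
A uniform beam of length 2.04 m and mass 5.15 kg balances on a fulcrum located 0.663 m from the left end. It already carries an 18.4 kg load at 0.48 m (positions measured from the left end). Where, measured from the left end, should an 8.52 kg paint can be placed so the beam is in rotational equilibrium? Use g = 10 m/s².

Sum moments about the fulcrum (at 0.663 m from the left end) (the support reaction has zero arm there).
Beam weight: 5.15 × 10 = 51.5 N down at 1.02 m → arm 0.357 m, τ = 51.5 × 0.357 = 18.39 N·m clockwise.
Load: 18.4 × 10 = 184 N down at 0.48 m → arm 0.183 m, τ = 184 × 0.183 = 33.67 N·m counterclockwise.
Net moment of existing loads = 15.28 N·m counterclockwise.
The paint can weighs 8.52 × 10 = 85.2 N and must supply an equal clockwise moment, so its lever arm about the fulcrum is 15.28 / 85.2 = 0.179 m.
That puts it at 0.663 + 0.179 = 0.842 m from the left end.

x ≈ 0.842 m from the left end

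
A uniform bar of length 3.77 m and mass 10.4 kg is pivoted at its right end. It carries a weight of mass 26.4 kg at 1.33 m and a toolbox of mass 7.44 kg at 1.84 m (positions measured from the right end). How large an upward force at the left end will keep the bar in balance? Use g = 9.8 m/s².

About the right end:
Beam weight: 10.4 × 9.8 = 101.9 N down at 1.885 m → arm 1.885 m, τ = 101.9 × 1.885 = 192.1 N·m counterclockwise.
Weight: 26.4 × 9.8 = 258.7 N down at 1.33 m → arm 1.33 m, τ = 258.7 × 1.33 = 344.1 N·m counterclockwise.
Toolbox: 7.44 × 9.8 = 72.91 N down at 1.84 m → arm 1.84 m, τ = 72.91 × 1.84 = 134.2 N·m counterclockwise.
Net moment of the loads = 670.4 N·m counterclockwise.
The upward force F acts at the left end, arm 3.77 m, giving F × 3.77 clockwise.
Balancing moments: F × 3.77 = 670.4, giving F = 670.4 / 3.77 = 178 N.

F ≈ 178 N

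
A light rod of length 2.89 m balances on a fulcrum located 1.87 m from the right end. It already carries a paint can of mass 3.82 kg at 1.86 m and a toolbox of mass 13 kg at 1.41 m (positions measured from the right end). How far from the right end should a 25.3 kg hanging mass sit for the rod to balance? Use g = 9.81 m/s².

x ≈ 2.11 m from the right end

Choose the fulcrum (at 1.87 m from the right end) as the axis so the support reaction has zero arm there.
Paint can: 3.82 × 9.81 = 37.47 N down at 1.86 m → arm 0.01 m, τ = 37.47 × 0.01 = 0.3747 N·m clockwise.
Toolbox: 13 × 9.81 = 127.5 N down at 1.41 m → arm 0.46 m, τ = 127.5 × 0.46 = 58.65 N·m clockwise.
Net moment of existing loads = 59.02 N·m clockwise.
The hanging mass weighs 25.3 × 9.81 = 248.2 N and must supply an equal counterclockwise moment, so its lever arm about the fulcrum is 59.02 / 248.2 = 0.238 m.
That puts it at 1.87 + 0.238 = 2.11 m from the right end.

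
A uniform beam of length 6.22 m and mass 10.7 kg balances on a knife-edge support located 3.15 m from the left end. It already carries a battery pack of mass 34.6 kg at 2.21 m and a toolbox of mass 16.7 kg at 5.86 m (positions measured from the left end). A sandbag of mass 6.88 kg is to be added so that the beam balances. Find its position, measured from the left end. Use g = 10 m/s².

x ≈ 1.36 m from the left end

About the knife-edge support (at 3.15 m from the left end):
Beam weight: 10.7 × 10 = 107 N down at 3.11 m → arm 0.04 m, τ = 107 × 0.04 = 4.28 N·m counterclockwise.
Battery pack: 34.6 × 10 = 346 N down at 2.21 m → arm 0.94 m, τ = 346 × 0.94 = 325.2 N·m counterclockwise.
Toolbox: 16.7 × 10 = 167 N down at 5.86 m → arm 2.71 m, τ = 167 × 2.71 = 452.6 N·m clockwise.
Net moment of existing loads = 123.1 N·m clockwise.
The sandbag weighs 6.88 × 10 = 68.8 N and must supply an equal counterclockwise moment, so its lever arm about the knife-edge support is 123.1 / 68.8 = 1.79 m.
That puts it at 3.15 − 1.79 = 1.36 m from the left end.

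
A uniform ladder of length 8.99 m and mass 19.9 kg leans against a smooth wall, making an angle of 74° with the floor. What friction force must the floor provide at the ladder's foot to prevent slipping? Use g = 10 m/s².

Choose the foot of the ladder as the axis so the floor normal and friction both act there and drop out.
Ladder weight 19.9×10 = 199 N acts at 4.495 m along the ladder; its horizontal arm is 4.495·cos74° = 1.239 m → τ = 246.6 N·m clockwise.
Wall normal N acts horizontally at the top; its moment arm is the height L sinθ = 8.99·sin74° = 8.642 m, counterclockwise.
Στ = 0 ⇒ N × 8.642 = 246.6 ⇒ N = 28.5 N.
ΣFx = 0: friction at the foot balances the wall's push, so f = N_wall = 28.5 N.

f ≈ 28.5 N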